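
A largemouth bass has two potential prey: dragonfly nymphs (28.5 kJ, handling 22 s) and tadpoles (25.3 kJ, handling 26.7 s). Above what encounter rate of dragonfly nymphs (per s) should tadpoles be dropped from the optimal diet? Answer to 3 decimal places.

0.124 per s

At the threshold, the rate on dragonfly nymphs alone equals the profitability of tadpoles: λ·28.5/(1 + λ·22) = 25.3/26.7 = 0.9476.
Rearranging, λ(28.5 − 0.9476×22) = 0.9476, so λ = 0.9476/7.654 = 0.1238 per s.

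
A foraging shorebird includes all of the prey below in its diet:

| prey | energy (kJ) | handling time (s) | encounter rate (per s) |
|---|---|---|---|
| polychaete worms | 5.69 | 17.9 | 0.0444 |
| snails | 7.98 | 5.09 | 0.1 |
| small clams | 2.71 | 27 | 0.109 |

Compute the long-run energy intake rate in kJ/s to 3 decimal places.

0.257 kJ/s

R = (0.0444×5.69 + 0.1×7.98 + 0.109×2.71) / (1 + 0.0444×17.9 + 0.1×5.09 + 0.109×27) = 1.346/5.247 = 0.2565 kJ/s.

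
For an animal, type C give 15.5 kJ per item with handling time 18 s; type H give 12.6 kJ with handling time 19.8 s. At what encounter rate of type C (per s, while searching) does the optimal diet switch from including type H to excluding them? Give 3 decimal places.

0.157 per s

The zero-one rule: include type H iff E₂/h₂ > λE₁/(1+λh₁). Equality gives the switch point.
λE₁h₂ = E₂ + λE₂h₁ ⇒ λ = E₂/(E₁h₂ − E₂h₁) = 12.6/(306.9 − 226.8) = 0.1573 per s.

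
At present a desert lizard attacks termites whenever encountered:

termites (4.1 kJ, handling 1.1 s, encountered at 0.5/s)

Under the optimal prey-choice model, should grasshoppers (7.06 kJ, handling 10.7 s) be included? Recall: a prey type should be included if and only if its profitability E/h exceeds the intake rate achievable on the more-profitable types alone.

Current rate: (0.5×4.1)/(1 + 0.5×1.1) = 1.323 kJ/s.
Profitability of grasshoppers: 7.06/10.7 = 0.6598 kJ/s.
Since 0.6598 < R, time spent handling grasshoppers is better spent searching.

No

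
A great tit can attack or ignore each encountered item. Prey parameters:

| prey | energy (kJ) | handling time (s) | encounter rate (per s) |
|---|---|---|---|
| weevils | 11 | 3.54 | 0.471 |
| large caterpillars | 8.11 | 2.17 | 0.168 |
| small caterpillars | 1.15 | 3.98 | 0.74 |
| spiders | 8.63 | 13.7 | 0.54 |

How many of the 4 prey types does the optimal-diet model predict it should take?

E/h in descending order: large caterpillars 3.74, weevils 3.11, spiders 0.63, small caterpillars 0.289 kJ/s. The optimal diet is the largest prefix of this list for which every included type satisfies E_i/h_i > R on the types above it.
Rate on top 1: 0.9985. weevils: 3.11 > 0.9985 → include.
Rate on top 2: 2.158. spiders: 0.63 < 2.158 → exclude; stop.
Optimal diet: large caterpillars, weevils — 2 of 4 types.

2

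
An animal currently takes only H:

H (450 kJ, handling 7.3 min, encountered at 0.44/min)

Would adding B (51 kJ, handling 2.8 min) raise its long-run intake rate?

On H alone, R = ΣλE/(1+Σλh) = 198/4.212 = 47.01 kJ/min.
B: E/h = 51/2.8 = 18.21 kJ/min.
Since 18.21 < R, time spent handling B is better spent searching.

No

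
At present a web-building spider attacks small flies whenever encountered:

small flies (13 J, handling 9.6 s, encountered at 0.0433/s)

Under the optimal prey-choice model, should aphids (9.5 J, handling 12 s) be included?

On small flies alone, R = ΣλE/(1+Σλh) = 0.5629/1.416 = 0.3976 J/s.
aphids: E/h = 9.5/12 = 0.7917 J/s.
0.7917 > 0.3976, so adding aphids raises the average — include it.

Yes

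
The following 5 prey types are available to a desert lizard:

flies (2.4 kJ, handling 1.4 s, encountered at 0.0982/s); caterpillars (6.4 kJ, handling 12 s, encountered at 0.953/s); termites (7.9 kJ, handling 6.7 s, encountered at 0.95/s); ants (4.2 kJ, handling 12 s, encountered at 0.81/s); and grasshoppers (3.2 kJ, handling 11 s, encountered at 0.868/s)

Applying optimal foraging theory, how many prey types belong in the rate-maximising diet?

2

Rank by E/h (kJ/s): flies 1.71, termites 1.18, caterpillars 0.533, ants 0.35, grasshoppers 0.291. Include each in turn until the next type's E/h falls below the running intake rate.
Rate on top 1: 0.2072. termites: 1.18 > 0.2072 → include.
Rate on top 2: 1.032. caterpillars: 0.533 < 1.032 → exclude; stop.
Optimal diet: flies, termites — 2 of 5 types.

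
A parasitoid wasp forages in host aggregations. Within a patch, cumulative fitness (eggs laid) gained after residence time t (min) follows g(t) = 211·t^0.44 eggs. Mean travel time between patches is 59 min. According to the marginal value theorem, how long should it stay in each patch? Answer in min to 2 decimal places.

Maximise g(t)/(T+t): set derivative to zero → g'(t)(T+t) = g(t).
g'(t) = 0.44·211·t^-0.56. Setting 0.44·211·t^-0.56 = 211·t^0.44/(59+t) gives 0.44(59+t) = t, so 0.56·t = 0.44×59.
t* = 0.44×59/0.56 = 46.36 min.

46.36 min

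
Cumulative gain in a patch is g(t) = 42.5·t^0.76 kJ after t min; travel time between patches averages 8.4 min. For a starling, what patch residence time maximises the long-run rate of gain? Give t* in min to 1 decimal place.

Maximise g(t)/(T+t): set derivative to zero → g'(t)(T+t) = g(t).
g'(t) = 0.76·42.5·t^-0.24. Setting 0.76·42.5·t^-0.24 = 42.5·t^0.76/(8.4+t) gives 0.76(8.4+t) = t, so 0.24·t = 0.76×8.4.
t* = 0.76×8.4/0.24 = 26.6 min.

26.6 min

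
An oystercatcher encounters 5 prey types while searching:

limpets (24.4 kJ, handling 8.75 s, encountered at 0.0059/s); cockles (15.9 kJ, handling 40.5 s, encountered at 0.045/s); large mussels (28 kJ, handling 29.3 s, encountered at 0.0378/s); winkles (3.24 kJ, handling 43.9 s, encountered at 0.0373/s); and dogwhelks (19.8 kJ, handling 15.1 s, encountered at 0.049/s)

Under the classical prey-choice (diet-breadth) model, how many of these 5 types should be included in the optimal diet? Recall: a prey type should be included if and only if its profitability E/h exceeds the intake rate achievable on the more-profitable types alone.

3

E/h in descending order: limpets 2.79, dogwhelks 1.31, large mussels 0.956, cockles 0.393, winkles 0.0738 kJ/s. The optimal diet is the largest prefix of this list for which every included type satisfies E_i/h_i > R on the types above it.
Rate on top 1: 0.1369. dogwhelks: 1.31 > 0.1369 → include.
Rate on top 2: 0.6219. large mussels: 0.956 > 0.6219 → include.
Rate on top 3: 0.7494. cockles: 0.393 < 0.7494 → exclude; stop.
Optimal diet: limpets, dogwhelks, large mussels — 3 of 5 types.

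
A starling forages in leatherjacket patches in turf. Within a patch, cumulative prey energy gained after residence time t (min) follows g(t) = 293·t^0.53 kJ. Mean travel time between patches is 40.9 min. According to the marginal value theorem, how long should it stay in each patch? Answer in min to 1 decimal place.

46.1 min

By the marginal value theorem, leave when the instantaneous gain rate g'(t) equals the habitat-wide average g(t)/(T + t).
g'(t) = 0.53·293·t^-0.47. Setting 0.53·293·t^-0.47 = 293·t^0.53/(40.9+t) gives 0.53(40.9+t) = t, so 0.47·t = 0.53×40.9.
t* = 0.53×40.9/0.47 = 46.12 min.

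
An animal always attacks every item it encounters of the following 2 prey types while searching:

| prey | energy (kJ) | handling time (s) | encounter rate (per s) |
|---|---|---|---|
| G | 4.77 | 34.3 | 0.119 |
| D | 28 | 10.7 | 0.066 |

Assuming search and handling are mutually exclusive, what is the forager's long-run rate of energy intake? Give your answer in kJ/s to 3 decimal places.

R = (0.119×4.77 + 0.066×28) / (1 + 0.119×34.3 + 0.066×10.7) = 2.416/5.788 = 0.4174 kJ/s.

0.417 kJ/s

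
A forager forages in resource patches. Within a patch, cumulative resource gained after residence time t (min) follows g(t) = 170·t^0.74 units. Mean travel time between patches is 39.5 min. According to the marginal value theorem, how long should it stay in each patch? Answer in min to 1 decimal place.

Maximise g(t)/(T+t): set derivative to zero → g'(t)(T+t) = g(t).
g'(t) = 0.74·170·t^-0.26. Setting 0.74·170·t^-0.26 = 170·t^0.74/(39.5+t) gives 0.74(39.5+t) = t, so 0.26·t = 0.74×39.5.
t* = 0.74×39.5/0.26 = 112.4 min.

112.4 min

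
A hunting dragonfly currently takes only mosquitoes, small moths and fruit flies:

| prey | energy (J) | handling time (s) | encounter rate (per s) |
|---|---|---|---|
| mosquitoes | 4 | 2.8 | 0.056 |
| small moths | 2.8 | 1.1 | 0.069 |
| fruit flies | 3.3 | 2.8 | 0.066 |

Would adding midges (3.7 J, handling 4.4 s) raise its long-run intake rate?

Yes

On mosquitoes, small moths and fruit flies alone, R = ΣλE/(1+Σλh) = 0.635/1.417 = 0.448 J/s.
Profitability of midges: 3.7/4.4 = 0.8409 J/s.
Since 0.8409 > R, including midges increases the long-run rate.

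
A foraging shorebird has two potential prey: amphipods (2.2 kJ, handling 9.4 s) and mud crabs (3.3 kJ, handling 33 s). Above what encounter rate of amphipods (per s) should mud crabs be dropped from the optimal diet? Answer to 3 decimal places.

The zero-one rule: include mud crabs iff E₂/h₂ > λE₁/(1+λh₁). Equality gives the switch point.
λE₁h₂ = E₂ + λE₂h₁ ⇒ λ = E₂/(E₁h₂ − E₂h₁) = 3.3/(72.6 − 31.02) = 0.07937 per s.

0.079 per s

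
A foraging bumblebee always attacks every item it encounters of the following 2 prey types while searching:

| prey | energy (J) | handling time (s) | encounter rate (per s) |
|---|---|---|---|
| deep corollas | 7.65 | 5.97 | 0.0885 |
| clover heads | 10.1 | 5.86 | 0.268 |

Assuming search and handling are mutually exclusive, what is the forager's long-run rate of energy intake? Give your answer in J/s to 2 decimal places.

R = Σλ_iE_i / (1 + Σλ_ih_i)
Numerator: 0.0885×7.65 + 0.268×10.1 = 3.384
Denominator: 1 + 0.0885×5.97 + 0.268×5.86 = 3.099
R = 3.384/3.099 = 1.092 J/s

1.09 J/s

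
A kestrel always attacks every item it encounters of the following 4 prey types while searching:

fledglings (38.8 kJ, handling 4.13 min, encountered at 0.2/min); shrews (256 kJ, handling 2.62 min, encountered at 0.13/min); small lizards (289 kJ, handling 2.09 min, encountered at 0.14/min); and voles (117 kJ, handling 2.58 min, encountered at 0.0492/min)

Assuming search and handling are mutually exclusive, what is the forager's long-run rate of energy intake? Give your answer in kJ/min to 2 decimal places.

33.74 kJ/min

R = (0.2×38.8 + 0.13×256 + 0.14×289 + 0.0492×117) / (1 + 0.2×4.13 + 0.13×2.62 + 0.14×2.09 + 0.0492×2.58) = 87.26/2.586 = 33.74 kJ/min.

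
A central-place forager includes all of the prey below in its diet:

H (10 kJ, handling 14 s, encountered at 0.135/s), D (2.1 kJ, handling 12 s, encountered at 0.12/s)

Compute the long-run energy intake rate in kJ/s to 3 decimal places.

0.370 kJ/s

R = (0.135×10 + 0.12×2.1) / (1 + 0.135×14 + 0.12×12) = 1.602/4.33 = 0.37 kJ/s.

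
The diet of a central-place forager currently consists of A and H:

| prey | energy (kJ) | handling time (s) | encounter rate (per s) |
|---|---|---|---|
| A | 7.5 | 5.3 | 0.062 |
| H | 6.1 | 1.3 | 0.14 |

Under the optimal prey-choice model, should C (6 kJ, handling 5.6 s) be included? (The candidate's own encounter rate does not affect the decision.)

Yes

On A and H alone, R = ΣλE/(1+Σλh) = 1.319/1.511 = 0.8732 kJ/s.
Profitability of C: 6/5.6 = 1.071 kJ/s.
Since 1.071 > R, including C increases the long-run rate.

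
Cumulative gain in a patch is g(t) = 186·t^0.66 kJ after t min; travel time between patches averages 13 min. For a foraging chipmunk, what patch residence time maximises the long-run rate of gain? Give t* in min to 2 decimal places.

25.24 min

Optimal t* satisfies g'(t*) = g(t*)/(T + t*).
g'(t) = 0.66·186·t^-0.34. Setting 0.66·186·t^-0.34 = 186·t^0.66/(13+t) gives 0.66(13+t) = t, so 0.34·t = 0.66×13.
t* = 0.66×13/0.34 = 25.24 min.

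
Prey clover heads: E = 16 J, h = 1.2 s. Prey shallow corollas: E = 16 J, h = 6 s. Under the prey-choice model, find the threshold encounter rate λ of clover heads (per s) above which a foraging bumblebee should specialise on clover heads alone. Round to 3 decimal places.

0.208 per s

At the threshold, the rate on clover heads alone equals the profitability of shallow corollas: λ·16/(1 + λ·1.2) = 16/6 = 2.667.
Rearranging, λ(16 − 2.667×1.2) = 2.667, so λ = 2.667/12.8 = 0.2083 per s.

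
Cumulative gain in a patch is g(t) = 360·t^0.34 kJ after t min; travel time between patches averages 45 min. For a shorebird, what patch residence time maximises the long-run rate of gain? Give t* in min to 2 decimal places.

23.18 min

By the marginal value theorem, leave when the instantaneous gain rate g'(t) equals the habitat-wide average g(t)/(T + t).
g'(t) = 0.34·360·t^-0.66. Setting 0.34·360·t^-0.66 = 360·t^0.34/(45+t) gives 0.34(45+t) = t, so 0.66·t = 0.34×45.
t* = 0.34×45/0.66 = 23.18 min.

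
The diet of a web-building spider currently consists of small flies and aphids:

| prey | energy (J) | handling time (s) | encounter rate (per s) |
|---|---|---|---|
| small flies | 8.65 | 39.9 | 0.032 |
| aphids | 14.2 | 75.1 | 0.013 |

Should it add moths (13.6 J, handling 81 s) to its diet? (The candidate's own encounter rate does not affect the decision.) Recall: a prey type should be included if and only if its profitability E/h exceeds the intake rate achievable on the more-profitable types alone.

Intake rate on the current diet: R = (0.032×8.65 + 0.013×14.2) / (1 + 0.032×39.9 + 0.013×75.1) = 0.4614/3.253 = 0.1418 J/s.
moths: E/h = 13.6/81 = 0.1679 J/s.
Since 0.1679 > R, including moths increases the long-run rate.

Yes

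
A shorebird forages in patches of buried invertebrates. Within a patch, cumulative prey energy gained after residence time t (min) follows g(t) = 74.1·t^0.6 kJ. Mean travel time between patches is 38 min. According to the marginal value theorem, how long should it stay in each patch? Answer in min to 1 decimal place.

57.0 min

By the marginal value theorem, leave when the instantaneous gain rate g'(t) equals the habitat-wide average g(t)/(T + t).
g'(t) = 0.6·74.1·t^-0.4. Setting 0.6·74.1·t^-0.4 = 74.1·t^0.6/(38+t) gives 0.6(38+t) = t, so 0.40·t = 0.6×38.
t* = 0.6×38/0.40 = 57 min.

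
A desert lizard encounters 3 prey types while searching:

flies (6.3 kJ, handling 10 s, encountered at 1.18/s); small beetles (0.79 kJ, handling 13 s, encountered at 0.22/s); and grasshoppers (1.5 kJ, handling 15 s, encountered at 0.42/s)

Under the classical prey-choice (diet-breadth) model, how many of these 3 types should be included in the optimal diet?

1

E/h in descending order: flies 0.63, grasshoppers 0.1, small beetles 0.0608 kJ/s. The optimal diet is the largest prefix of this list for which every included type satisfies E_i/h_i > R on the types above it.
Rate on top 1: 0.5808. grasshoppers: 0.1 < 0.5808 → exclude; stop.
Optimal diet: flies — 1 of 3 types.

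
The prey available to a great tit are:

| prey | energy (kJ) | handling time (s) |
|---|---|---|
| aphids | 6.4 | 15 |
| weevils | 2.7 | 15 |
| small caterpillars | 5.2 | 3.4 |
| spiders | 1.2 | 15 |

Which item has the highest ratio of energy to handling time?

small caterpillars

In descending order of E/h:
small caterpillars: 5.2/3.4 = 1.53 kJ/s
aphids: 6.4/15 = 0.427 kJ/s
weevils: 2.7/15 = 0.18 kJ/s
spiders: 1.2/15 = 0.08 kJ/s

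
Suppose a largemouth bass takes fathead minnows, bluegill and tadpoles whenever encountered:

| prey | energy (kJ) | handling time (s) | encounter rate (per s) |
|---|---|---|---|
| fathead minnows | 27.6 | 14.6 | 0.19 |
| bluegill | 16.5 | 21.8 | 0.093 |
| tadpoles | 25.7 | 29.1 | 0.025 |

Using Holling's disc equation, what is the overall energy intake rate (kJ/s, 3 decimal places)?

1.137 kJ/s

R = (0.19×27.6 + 0.093×16.5 + 0.025×25.7) / (1 + 0.19×14.6 + 0.093×21.8 + 0.025×29.1) = 7.421/6.529 = 1.137 kJ/s.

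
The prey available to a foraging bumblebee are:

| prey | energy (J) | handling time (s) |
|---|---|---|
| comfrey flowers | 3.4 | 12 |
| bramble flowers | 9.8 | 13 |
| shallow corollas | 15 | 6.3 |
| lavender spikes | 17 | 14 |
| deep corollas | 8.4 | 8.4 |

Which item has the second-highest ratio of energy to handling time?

Profitability E/h (J/s): comfrey flowers = 3.4/12 = 0.283, bramble flowers = 9.8/13 = 0.754, shallow corollas = 15/6.3 = 2.38, lavender spikes = 17/14 = 1.21, deep corollas = 8.4/8.4 = 1.
Ranked: shallow corollas > lavender spikes > deep corollas > bramble flowers > comfrey flowers.

lavender spikes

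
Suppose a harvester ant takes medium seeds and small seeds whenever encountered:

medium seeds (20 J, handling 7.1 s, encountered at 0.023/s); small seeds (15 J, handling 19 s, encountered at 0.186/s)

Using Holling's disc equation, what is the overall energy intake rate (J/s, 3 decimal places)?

0.692 J/s

R = (0.023×20 + 0.186×15) / (1 + 0.023×7.1 + 0.186×19) = 3.25/4.697 = 0.6919 J/s.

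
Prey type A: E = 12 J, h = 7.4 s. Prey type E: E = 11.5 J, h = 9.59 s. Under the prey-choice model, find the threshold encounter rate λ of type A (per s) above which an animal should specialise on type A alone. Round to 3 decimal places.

0.384 per s

Drop type E once their profitability E₂/h₂ falls below the rate achievable on type A alone: E₂/h₂ = λE₁/(1 + λh₁).
Solve for λ: λE₁h₂ = E₂(1 + λh₁) → λ(E₁h₂ − E₂h₁) = E₂ → λ = E₂/(E₁h₂ − E₂h₁).
λ = 11.5/(12×9.59 − 11.5×7.4) = 11.5/29.98 = 0.3836 per s.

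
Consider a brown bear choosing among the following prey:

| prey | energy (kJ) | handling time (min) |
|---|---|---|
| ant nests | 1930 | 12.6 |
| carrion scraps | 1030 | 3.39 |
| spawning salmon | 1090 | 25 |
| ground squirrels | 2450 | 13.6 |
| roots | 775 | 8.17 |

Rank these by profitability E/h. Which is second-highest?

ground squirrels

Profitability E/h (kJ/min): ant nests = 1930/12.6 = 153, carrion scraps = 1030/3.39 = 304, spawning salmon = 1090/25 = 43.6, ground squirrels = 2450/13.6 = 180, roots = 775/8.17 = 94.9.
Ranked: carrion scraps > ground squirrels > ant nests > roots > spawning salmon.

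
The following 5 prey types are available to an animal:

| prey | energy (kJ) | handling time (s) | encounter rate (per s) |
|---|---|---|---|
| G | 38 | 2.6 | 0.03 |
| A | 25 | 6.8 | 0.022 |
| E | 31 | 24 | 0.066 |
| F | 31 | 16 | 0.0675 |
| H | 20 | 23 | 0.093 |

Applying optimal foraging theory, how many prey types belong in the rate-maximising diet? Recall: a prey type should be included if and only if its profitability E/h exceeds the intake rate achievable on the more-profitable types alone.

Rank by E/h (kJ/s): G 14.6, A 3.68, F 1.94, E 1.29, H 0.87. Include each in turn until the next type's E/h falls below the running intake rate.
Rate on top 1: 1.058. A: 3.68 > 1.058 → include.
Rate on top 2: 1.377. F: 1.94 > 1.377 → include.
Rate on top 3: 1.639. E: 1.29 < 1.639 → exclude; stop.
Optimal diet: G, A, F — 3 of 5 types.

3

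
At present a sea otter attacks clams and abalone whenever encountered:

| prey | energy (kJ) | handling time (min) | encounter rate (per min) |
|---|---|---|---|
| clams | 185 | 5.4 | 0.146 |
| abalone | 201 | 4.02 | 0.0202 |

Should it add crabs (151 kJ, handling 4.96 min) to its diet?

Intake rate on the current diet: R = (0.146×185 + 0.0202×201) / (1 + 0.146×5.4 + 0.0202×4.02) = 31.07/1.87 = 16.62 kJ/min.
crabs: E/h = 151/4.96 = 30.44 kJ/min.
30.44 > 16.62, so adding crabs raises the average — include it.

Yes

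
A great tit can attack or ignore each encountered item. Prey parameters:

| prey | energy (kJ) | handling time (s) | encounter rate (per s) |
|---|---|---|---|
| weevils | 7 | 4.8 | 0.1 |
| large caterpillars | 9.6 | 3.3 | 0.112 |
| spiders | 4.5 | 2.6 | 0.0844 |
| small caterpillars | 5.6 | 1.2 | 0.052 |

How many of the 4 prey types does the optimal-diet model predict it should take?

4

E/h in descending order: small caterpillars 4.67, large caterpillars 2.91, spiders 1.73, weevils 1.46 kJ/s. The optimal diet is the largest prefix of this list for which every included type satisfies E_i/h_i > R on the types above it.
Rate on top 1: 0.2741. large caterpillars: 2.91 > 0.2741 → include.
Rate on top 2: 0.9542. spiders: 1.73 > 0.9542 → include.
Rate on top 3: 1.057. weevils: 1.46 > 1.057 → include.
Optimal diet: small caterpillars, large caterpillars, spiders, weevils — 4 of 4 types.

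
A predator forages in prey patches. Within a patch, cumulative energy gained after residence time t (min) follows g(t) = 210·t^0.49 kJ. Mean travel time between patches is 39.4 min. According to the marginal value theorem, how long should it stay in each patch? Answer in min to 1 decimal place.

37.9 min

Optimal t* satisfies g'(t*) = g(t*)/(T + t*).
g'(t) = 0.49·210·t^-0.51. Setting 0.49·210·t^-0.51 = 210·t^0.49/(39.4+t) gives 0.49(39.4+t) = t, so 0.51·t = 0.49×39.4.
t* = 0.49×39.4/0.51 = 37.85 min.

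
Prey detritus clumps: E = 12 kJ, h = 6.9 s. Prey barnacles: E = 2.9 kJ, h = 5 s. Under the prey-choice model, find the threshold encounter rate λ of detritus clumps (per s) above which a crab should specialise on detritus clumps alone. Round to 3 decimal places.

At the threshold, the rate on detritus clumps alone equals the profitability of barnacles: λ·12/(1 + λ·6.9) = 2.9/5 = 0.58.
Rearranging, λ(12 − 0.58×6.9) = 0.58, so λ = 0.58/7.998 = 0.07252 per s.

0.073 per s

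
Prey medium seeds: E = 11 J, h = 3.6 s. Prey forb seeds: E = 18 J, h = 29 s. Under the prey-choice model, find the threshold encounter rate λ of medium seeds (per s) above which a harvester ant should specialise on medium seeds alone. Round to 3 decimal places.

The zero-one rule: include forb seeds iff E₂/h₂ > λE₁/(1+λh₁). Equality gives the switch point.
λE₁h₂ = E₂ + λE₂h₁ ⇒ λ = E₂/(E₁h₂ − E₂h₁) = 18/(319 − 64.8) = 0.07081 per s.

0.071 per s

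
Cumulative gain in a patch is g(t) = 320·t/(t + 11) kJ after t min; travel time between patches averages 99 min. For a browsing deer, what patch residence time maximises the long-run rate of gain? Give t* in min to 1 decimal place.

33.0 min

Maximise g(t)/(T+t): set derivative to zero → g'(t)(T+t) = g(t).
g'(t) = 320·11/(t + 11)². Setting 320·11/(t+11)² = 320t/[(t+11)(99+t)] gives 11(99+t) = t(t+11), so t² = 11×99 = 1089.
t* = √1089 = 33 min.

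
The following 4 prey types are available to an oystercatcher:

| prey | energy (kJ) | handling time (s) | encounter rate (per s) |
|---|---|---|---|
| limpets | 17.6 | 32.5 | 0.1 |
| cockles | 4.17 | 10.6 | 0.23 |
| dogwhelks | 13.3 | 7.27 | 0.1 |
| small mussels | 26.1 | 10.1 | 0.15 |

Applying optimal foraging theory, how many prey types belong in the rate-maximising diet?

Profitabilities (E/h, kJ/s): small mussels 2.58, dogwhelks 1.83, limpets 0.542, cockles 0.393. Add prey in this order while the next type's profitability exceeds the intake rate on those already taken.
Rate on top 1: 1.557. dogwhelks: 1.83 > 1.557 → include.
Rate on top 2: 1.618. limpets: 0.542 < 1.618 → exclude; stop.
Optimal diet: small mussels, dogwhelks — 2 of 4 types.

2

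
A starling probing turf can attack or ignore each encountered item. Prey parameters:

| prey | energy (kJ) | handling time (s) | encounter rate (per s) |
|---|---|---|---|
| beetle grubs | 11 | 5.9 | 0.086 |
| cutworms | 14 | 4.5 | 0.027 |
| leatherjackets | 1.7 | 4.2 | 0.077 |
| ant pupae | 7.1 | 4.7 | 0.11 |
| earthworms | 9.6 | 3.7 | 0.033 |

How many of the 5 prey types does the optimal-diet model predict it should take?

E/h in descending order: cutworms 3.11, earthworms 2.59, beetle grubs 1.86, ant pupae 1.51, leatherjackets 0.405 kJ/s. The optimal diet is the largest prefix of this list for which every included type satisfies E_i/h_i > R on the types above it.
Rate on top 1: 0.337. earthworms: 2.59 > 0.337 → include.
Rate on top 2: 0.5587. beetle grubs: 1.86 > 0.5587 → include.
Rate on top 3: 0.9371. ant pupae: 1.51 > 0.9371 → include.
Rate on top 4: 1.068. leatherjackets: 0.405 < 1.068 → exclude; stop.
Optimal diet: cutworms, earthworms, beetle grubs, ant pupae — 4 of 5 types.

4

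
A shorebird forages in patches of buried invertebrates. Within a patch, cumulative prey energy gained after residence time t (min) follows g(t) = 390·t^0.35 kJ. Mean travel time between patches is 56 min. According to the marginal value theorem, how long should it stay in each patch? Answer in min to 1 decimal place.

By the marginal value theorem, leave when the instantaneous gain rate g'(t) equals the habitat-wide average g(t)/(T + t).
g'(t) = 0.35·390·t^-0.65. Setting 0.35·390·t^-0.65 = 390·t^0.35/(56+t) gives 0.35(56+t) = t, so 0.65·t = 0.35×56.
t* = 0.35×56/0.65 = 30.15 min.

30.2 min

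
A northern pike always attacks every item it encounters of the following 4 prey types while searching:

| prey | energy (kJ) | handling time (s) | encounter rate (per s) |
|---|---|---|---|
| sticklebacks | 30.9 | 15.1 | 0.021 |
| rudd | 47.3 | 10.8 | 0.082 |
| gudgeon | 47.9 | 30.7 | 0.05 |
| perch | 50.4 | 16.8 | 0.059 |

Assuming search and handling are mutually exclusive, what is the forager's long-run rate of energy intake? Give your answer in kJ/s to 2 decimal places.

2.09 kJ/s

Energy encountered per unit search time: 0.021×30.9 + 0.082×47.3 + 0.05×47.9 + 0.059×50.4 = 9.896 kJ/s.
Handling time per unit search time: 0.021×15.1 + 0.082×10.8 + 0.05×30.7 + 0.059×16.8 = 3.729.
Rate = 9.896/(1 + 3.729) = 2.093 kJ/s.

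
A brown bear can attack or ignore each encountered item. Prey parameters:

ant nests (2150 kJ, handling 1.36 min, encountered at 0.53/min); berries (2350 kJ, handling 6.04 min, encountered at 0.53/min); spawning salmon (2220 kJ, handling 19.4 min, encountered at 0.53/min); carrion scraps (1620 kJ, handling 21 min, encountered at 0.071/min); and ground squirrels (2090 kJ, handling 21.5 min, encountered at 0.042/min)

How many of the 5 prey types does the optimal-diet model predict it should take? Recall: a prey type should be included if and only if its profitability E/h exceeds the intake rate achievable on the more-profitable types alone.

Profitabilities (E/h, kJ/min): ant nests 1.58e+03, berries 389, spawning salmon 114, ground squirrels 97.2, carrion scraps 77.1. Add prey in this order while the next type's profitability exceeds the intake rate on those already taken.
Rate on top 1: 662.2. berries: 389 < 662.2 → exclude; stop.
Optimal diet: ant nests — 1 of 5 types.

1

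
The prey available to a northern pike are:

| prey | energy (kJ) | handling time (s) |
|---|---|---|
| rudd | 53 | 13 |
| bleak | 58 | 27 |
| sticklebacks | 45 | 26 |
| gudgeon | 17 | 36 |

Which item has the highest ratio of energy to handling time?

rudd

Profitability E/h (kJ/s): rudd = 53/13 = 4.08, bleak = 58/27 = 2.15, sticklebacks = 45/26 = 1.73, gudgeon = 17/36 = 0.472.
Ranked: rudd > bleak > sticklebacks > gudgeon.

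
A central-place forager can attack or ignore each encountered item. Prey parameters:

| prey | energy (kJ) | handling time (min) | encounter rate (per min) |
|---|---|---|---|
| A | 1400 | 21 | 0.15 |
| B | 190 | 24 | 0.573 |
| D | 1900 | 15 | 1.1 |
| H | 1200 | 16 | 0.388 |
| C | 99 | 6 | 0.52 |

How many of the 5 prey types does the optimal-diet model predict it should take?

Rank by E/h (kJ/min): D 127, H 75, A 66.7, C 16.5, B 7.92. Include each in turn until the next type's E/h falls below the running intake rate.
Rate on top 1: 119.4. H: 75 < 119.4 → exclude; stop.
Optimal diet: D — 1 of 5 types.

1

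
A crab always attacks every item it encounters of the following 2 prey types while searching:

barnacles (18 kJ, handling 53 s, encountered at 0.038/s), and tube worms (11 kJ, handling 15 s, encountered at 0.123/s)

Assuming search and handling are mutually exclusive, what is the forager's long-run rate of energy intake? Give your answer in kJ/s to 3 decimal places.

R = Σλ_iE_i / (1 + Σλ_ih_i)
Numerator: 0.038×18 + 0.123×11 = 2.037
Denominator: 1 + 0.038×53 + 0.123×15 = 4.859
R = 2.037/4.859 = 0.4192 kJ/s

0.419 kJ/s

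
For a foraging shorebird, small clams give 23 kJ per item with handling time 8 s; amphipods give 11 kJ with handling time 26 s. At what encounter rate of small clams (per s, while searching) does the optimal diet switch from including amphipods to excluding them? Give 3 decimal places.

The zero-one rule: include amphipods iff E₂/h₂ > λE₁/(1+λh₁). Equality gives the switch point.
λE₁h₂ = E₂ + λE₂h₁ ⇒ λ = E₂/(E₁h₂ − E₂h₁) = 11/(598 − 88) = 0.02157 per s.

0.022 per s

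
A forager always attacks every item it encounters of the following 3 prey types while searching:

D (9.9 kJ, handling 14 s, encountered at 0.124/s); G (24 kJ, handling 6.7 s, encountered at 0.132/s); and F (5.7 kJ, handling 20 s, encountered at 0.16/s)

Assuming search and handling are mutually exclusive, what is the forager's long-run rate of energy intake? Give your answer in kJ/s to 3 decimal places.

0.778 kJ/s

R = (0.124×9.9 + 0.132×24 + 0.16×5.7) / (1 + 0.124×14 + 0.132×6.7 + 0.16×20) = 5.308/6.82 = 0.7782 kJ/s.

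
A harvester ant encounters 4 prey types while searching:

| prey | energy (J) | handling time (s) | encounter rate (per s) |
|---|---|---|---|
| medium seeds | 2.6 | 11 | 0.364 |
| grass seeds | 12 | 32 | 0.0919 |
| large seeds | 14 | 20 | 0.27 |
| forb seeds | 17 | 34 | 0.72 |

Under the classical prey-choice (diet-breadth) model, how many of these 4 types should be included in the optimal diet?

Rank by E/h (J/s): large seeds 0.7, forb seeds 0.5, grass seeds 0.375, medium seeds 0.236. Include each in turn until the next type's E/h falls below the running intake rate.
Rate on top 1: 0.5906. forb seeds: 0.5 < 0.5906 → exclude; stop.
Optimal diet: large seeds — 1 of 4 types.

1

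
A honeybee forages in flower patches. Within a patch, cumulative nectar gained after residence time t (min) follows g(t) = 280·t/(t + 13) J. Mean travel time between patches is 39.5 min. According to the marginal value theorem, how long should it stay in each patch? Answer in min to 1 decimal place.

22.7 min

Maximise g(t)/(T+t): set derivative to zero → g'(t)(T+t) = g(t).
g'(t) = 280·13/(t + 13)². Setting 280·13/(t+13)² = 280t/[(t+13)(39.5+t)] gives 13(39.5+t) = t(t+13), so t² = 13×39.5 = 513.5.
t* = √513.5 = 22.66 min.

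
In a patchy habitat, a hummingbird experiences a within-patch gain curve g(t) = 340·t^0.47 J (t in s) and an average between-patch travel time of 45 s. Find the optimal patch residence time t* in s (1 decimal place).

By the marginal value theorem, leave when the instantaneous gain rate g'(t) equals the habitat-wide average g(t)/(T + t).
g'(t) = 0.47·340·t^-0.53. Setting 0.47·340·t^-0.53 = 340·t^0.47/(45+t) gives 0.47(45+t) = t, so 0.53·t = 0.47×45.
t* = 0.47×45/0.53 = 39.91 s.

39.9 s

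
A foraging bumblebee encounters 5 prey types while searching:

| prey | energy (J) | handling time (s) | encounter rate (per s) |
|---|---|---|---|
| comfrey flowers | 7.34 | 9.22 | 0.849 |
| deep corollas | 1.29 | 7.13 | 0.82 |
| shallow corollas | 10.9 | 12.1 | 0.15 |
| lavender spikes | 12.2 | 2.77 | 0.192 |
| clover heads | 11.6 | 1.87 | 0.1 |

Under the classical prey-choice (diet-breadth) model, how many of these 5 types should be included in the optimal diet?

E/h in descending order: clover heads 6.2, lavender spikes 4.4, shallow corollas 0.901, comfrey flowers 0.796, deep corollas 0.181 J/s. The optimal diet is the largest prefix of this list for which every included type satisfies E_i/h_i > R on the types above it.
Rate on top 1: 0.9773. lavender spikes: 4.4 > 0.9773 → include.
Rate on top 2: 2.038. shallow corollas: 0.901 < 2.038 → exclude; stop.
Optimal diet: clover heads, lavender spikes — 2 of 5 types.

2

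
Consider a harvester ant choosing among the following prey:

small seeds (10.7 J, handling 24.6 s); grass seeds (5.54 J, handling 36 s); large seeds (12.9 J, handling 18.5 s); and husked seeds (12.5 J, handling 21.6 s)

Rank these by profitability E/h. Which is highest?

In descending order of E/h:
large seeds: 12.9/18.5 = 0.697 J/s
husked seeds: 12.5/21.6 = 0.579 J/s
small seeds: 10.7/24.6 = 0.435 J/s
grass seeds: 5.54/36 = 0.154 J/s

large seeds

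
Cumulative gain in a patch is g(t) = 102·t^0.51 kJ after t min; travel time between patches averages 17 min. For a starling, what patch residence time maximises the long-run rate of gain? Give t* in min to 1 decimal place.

By the marginal value theorem, leave when the instantaneous gain rate g'(t) equals the habitat-wide average g(t)/(T + t).
g'(t) = 0.51·102·t^-0.49. Setting 0.51·102·t^-0.49 = 102·t^0.51/(17+t) gives 0.51(17+t) = t, so 0.49·t = 0.51×17.
t* = 0.51×17/0.49 = 17.69 min.

17.7 min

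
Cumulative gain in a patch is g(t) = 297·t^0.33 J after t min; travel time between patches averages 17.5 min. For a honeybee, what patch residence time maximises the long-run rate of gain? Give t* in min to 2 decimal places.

8.62 min

Maximise g(t)/(T+t): set derivative to zero → g'(t)(T+t) = g(t).
g'(t) = 0.33·297·t^-0.67. Setting 0.33·297·t^-0.67 = 297·t^0.33/(17.5+t) gives 0.33(17.5+t) = t, so 0.67·t = 0.33×17.5.
t* = 0.33×17.5/0.67 = 8.619 min.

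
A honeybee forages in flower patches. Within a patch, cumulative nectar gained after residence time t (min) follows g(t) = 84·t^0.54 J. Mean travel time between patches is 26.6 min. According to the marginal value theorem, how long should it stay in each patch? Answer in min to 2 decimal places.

By the marginal value theorem, leave when the instantaneous gain rate g'(t) equals the habitat-wide average g(t)/(T + t).
g'(t) = 0.54·84·t^-0.46. Setting 0.54·84·t^-0.46 = 84·t^0.54/(26.6+t) gives 0.54(26.6+t) = t, so 0.46·t = 0.54×26.6.
t* = 0.54×26.6/0.46 = 31.23 min.

31.23 min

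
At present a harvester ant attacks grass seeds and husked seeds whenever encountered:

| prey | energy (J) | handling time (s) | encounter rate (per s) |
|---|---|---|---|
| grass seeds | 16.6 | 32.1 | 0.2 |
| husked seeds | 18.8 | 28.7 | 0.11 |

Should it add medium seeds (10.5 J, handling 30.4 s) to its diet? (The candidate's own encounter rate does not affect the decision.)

No

On grass seeds and husked seeds alone, R = ΣλE/(1+Σλh) = 5.388/10.58 = 0.5094 J/s.
Profitability of medium seeds: 10.5/30.4 = 0.3454 J/s.
0.3454 < 0.5094, so adding medium seeds would lower the average — exclude it.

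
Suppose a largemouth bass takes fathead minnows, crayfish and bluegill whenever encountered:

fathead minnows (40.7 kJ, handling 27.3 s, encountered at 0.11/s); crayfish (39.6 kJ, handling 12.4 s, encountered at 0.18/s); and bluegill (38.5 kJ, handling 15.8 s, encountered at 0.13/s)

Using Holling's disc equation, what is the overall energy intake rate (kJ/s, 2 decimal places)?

2.00 kJ/s

R = (0.11×40.7 + 0.18×39.6 + 0.13×38.5) / (1 + 0.11×27.3 + 0.18×12.4 + 0.13×15.8) = 16.61/8.289 = 2.004 kJ/s.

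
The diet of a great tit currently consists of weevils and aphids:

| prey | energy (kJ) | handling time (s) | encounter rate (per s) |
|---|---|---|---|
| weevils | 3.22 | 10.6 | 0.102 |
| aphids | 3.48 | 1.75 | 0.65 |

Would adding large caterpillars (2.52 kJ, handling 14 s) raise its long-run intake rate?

On weevils and aphids alone, R = ΣλE/(1+Σλh) = 2.59/3.219 = 0.8048 kJ/s.
Profitability of large caterpillars: 2.52/14 = 0.18 kJ/s.
0.18 < 0.8048, so adding large caterpillars would lower the average — exclude it.

No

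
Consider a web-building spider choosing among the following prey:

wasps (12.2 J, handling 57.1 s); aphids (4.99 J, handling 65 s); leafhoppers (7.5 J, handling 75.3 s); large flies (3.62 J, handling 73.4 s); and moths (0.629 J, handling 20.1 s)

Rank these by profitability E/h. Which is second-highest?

leafhoppers

Profitability E/h (J/s): wasps = 12.2/57.1 = 0.214, aphids = 4.99/65 = 0.0768, leafhoppers = 7.5/75.3 = 0.0996, large flies = 3.62/73.4 = 0.0493, moths = 0.629/20.1 = 0.0313.
Ranked: wasps > leafhoppers > aphids > large flies > moths.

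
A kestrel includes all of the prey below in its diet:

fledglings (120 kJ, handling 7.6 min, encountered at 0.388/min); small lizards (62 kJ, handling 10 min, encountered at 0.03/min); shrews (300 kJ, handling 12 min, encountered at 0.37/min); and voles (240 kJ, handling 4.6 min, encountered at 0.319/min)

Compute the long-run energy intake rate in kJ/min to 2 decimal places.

R = (0.388×120 + 0.03×62 + 0.37×300 + 0.319×240) / (1 + 0.388×7.6 + 0.03×10 + 0.37×12 + 0.319×4.6) = 236/10.16 = 23.24 kJ/min.

23.24 kJ/min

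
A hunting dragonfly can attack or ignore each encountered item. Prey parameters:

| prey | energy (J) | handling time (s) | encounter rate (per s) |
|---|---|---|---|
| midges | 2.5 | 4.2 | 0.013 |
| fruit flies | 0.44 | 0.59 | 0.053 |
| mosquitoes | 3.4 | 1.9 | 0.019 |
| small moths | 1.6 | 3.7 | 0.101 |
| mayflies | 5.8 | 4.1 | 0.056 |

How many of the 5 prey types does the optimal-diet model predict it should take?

E/h in descending order: mosquitoes 1.79, mayflies 1.41, fruit flies 0.746, midges 0.595, small moths 0.432 J/s. The optimal diet is the largest prefix of this list for which every included type satisfies E_i/h_i > R on the types above it.
Rate on top 1: 0.06235. mayflies: 1.41 > 0.06235 → include.
Rate on top 2: 0.3077. fruit flies: 0.746 > 0.3077 → include.
Rate on top 3: 0.3182. midges: 0.595 > 0.3182 → include.
Rate on top 4: 0.3294. small moths: 0.432 > 0.3294 → include.
Optimal diet: mosquitoes, mayflies, fruit flies, midges, small moths — 5 of 5 types.

5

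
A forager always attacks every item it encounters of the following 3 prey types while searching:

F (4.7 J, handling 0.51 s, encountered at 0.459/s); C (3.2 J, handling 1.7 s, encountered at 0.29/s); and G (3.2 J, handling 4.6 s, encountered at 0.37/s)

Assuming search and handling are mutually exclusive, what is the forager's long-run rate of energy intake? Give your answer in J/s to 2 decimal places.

R = (0.459×4.7 + 0.29×3.2 + 0.37×3.2) / (1 + 0.459×0.51 + 0.29×1.7 + 0.37×4.6) = 4.269/3.429 = 1.245 J/s.

1.25 J/s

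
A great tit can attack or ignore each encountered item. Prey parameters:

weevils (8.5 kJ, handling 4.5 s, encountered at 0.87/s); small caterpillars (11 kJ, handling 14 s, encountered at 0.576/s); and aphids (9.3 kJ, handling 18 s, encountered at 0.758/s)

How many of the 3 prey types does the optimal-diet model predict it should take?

1

E/h in descending order: weevils 1.89, small caterpillars 0.786, aphids 0.517 kJ/s. The optimal diet is the largest prefix of this list for which every included type satisfies E_i/h_i > R on the types above it.
Rate on top 1: 1.505. small caterpillars: 0.786 < 1.505 → exclude; stop.
Optimal diet: weevils — 1 of 3 types.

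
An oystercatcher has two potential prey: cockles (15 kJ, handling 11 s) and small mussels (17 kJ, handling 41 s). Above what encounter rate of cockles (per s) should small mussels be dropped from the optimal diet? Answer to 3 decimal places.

At the threshold, the rate on cockles alone equals the profitability of small mussels: λ·15/(1 + λ·11) = 17/41 = 0.4146.
Rearranging, λ(15 − 0.4146×11) = 0.4146, so λ = 0.4146/10.44 = 0.03972 per s.

0.040 per s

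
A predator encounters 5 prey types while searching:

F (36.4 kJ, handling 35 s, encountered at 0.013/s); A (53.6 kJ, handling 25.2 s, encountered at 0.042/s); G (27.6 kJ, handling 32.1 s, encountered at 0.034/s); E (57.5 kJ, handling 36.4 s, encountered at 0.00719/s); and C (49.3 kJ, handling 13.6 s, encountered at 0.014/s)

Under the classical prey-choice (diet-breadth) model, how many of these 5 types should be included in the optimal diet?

3

E/h in descending order: C 3.62, A 2.13, E 1.58, F 1.04, G 0.86 kJ/s. The optimal diet is the largest prefix of this list for which every included type satisfies E_i/h_i > R on the types above it.
Rate on top 1: 0.5798. A: 2.13 > 0.5798 → include.
Rate on top 2: 1.308. E: 1.58 > 1.308 → include.
Rate on top 3: 1.336. F: 1.04 < 1.336 → exclude; stop.
Optimal diet: C, A, E — 3 of 5 types.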